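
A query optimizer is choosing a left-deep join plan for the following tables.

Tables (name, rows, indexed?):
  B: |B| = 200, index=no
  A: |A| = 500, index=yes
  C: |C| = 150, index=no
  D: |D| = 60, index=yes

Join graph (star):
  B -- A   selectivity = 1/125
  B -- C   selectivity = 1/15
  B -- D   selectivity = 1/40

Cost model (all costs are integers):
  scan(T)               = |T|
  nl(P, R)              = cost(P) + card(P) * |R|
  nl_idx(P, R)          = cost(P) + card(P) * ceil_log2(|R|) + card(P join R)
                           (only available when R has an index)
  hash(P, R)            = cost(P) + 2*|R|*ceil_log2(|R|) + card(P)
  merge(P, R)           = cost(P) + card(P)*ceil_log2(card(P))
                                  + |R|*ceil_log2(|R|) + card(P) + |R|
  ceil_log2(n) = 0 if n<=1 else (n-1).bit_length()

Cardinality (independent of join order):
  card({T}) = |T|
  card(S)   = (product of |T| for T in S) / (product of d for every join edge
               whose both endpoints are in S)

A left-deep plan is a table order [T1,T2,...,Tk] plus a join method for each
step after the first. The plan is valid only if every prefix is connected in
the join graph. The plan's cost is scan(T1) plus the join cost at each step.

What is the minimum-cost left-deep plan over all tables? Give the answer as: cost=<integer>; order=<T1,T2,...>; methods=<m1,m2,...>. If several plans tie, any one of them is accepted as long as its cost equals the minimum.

cost=7920; order=B,A,D,C; methods=nl_idx,hash,hash

Selinger DP (subsets sized 1..n):
  {B}: scan cost=200, card=200
  {A}: scan cost=500, card=500
  {C}: scan cost=150, card=150
  {D}: scan cost=60, card=60
  {AB}: card=800; try (A,nl_idx)→2800, (B,hash)→4200, (A,merge)→7000, (B,merge)→7300, (A,hash)→9400, (A,nl)→100200 …(+1); best=2800 via (A,nl_idx)
  {BC}: card=2000; try (C,hash)→2800, (B,merge)→3300, (C,merge)→3350, (B,hash)→3500, (B,nl)→30150, (C,nl)→30200; best=2800 via (C,hash)
  {BD}: card=300; try (D,hash)→1120, (D,nl_idx)→1700, (B,merge)→2280, (D,merge)→2420, (B,hash)→3320, (B,nl)→12060 …(+1); best=1120 via (D,hash)
  {ABC}: card=8000; try (C,hash)→6000, (C,merge)→12950, (A,hash)→13800, (A,nl_idx)→28800, (A,merge)→31800, (C,nl)→122800 …(+1); best=6000 via (C,hash)
  {ABD}: card=1200; try (D,hash)→4320, (A,nl_idx)→5020, (D,nl_idx)→8800, (A,merge)→9120, (A,hash)→10420, (D,merge)→12020 …(+2); best=4320 via (D,hash)
  {BCD}: card=3000; try (C,hash)→3820, (C,merge)→5470, (D,hash)→5520, (D,nl_idx)→17800, (D,merge)→27220, (C,nl)→46120 …(+1); best=3820 via (C,hash)
  {ABCD}: card=12000; try (C,hash)→7920, (D,hash)→14720, (A,hash)→15820, (C,merge)→20070, (A,nl_idx)→42820, (A,merge)→47820 …(+5); best=7920 via (C,hash)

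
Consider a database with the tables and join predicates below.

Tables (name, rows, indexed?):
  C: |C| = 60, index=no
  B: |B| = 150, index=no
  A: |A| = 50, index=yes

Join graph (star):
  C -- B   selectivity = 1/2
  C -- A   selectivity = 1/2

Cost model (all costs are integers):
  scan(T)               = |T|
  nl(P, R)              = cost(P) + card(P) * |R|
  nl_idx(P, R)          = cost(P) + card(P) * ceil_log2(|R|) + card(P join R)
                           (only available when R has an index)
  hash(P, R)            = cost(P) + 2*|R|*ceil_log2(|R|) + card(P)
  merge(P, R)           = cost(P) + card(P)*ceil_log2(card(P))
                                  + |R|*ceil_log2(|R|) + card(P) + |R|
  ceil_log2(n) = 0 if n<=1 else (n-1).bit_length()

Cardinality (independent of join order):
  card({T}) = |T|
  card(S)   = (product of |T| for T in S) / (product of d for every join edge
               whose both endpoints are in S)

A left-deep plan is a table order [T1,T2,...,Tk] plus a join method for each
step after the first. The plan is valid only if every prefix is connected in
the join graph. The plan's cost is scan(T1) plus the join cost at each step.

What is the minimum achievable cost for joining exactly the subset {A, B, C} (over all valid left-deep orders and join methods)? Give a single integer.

Selinger DP over subsets of {A,B,C}:
  {C}: scan cost=60, card=60
  {B}: scan cost=150, card=150
  {A}: scan cost=50, card=50
  {BC}: card=4500; try (C,hash)→1020, (B,merge)→1830, (C,merge)→1920, (B,hash)→2520, (B,nl)→9060, (C,nl)→9150; best=1020 via (C,hash)
  {AC}: card=1500; try (A,hash)→720, (C,hash)→820, (C,merge)→820, (A,merge)→830, (A,nl_idx)→1920, (C,nl)→3050 …(+1); best=720 via (A,hash)
  {ABC}: card=112500; try (B,hash)→4620, (A,hash)→6120, (B,merge)→20070, (A,merge)→64370, (A,nl_idx)→140520, (B,nl)→225720 …(+1); best=4620 via (B,hash)

4620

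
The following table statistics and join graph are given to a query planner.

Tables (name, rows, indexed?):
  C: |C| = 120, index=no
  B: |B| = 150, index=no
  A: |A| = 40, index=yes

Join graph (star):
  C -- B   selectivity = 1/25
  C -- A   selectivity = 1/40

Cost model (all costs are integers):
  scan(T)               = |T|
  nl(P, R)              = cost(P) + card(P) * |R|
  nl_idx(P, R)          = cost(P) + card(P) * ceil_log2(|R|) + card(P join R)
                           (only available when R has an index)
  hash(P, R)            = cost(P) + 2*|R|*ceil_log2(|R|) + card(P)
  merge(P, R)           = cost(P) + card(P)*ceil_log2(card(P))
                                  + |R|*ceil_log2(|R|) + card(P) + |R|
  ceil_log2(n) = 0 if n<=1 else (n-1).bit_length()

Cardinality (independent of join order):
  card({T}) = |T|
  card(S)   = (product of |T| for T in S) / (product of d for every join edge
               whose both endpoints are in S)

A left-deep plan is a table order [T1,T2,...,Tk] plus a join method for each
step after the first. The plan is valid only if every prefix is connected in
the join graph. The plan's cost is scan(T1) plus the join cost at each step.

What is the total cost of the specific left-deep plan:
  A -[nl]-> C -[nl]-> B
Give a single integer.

22840

step 1: scan A: cost=40, card=40
step 2: join C via nl
    card(P join C) = 40*120/(40) = 120
    cost = 40 + 40*120 = 4840
step 3: join B via nl
    card(P join B) = 120*150/(25) = 720
    cost = 4840 + 120*150 = 22840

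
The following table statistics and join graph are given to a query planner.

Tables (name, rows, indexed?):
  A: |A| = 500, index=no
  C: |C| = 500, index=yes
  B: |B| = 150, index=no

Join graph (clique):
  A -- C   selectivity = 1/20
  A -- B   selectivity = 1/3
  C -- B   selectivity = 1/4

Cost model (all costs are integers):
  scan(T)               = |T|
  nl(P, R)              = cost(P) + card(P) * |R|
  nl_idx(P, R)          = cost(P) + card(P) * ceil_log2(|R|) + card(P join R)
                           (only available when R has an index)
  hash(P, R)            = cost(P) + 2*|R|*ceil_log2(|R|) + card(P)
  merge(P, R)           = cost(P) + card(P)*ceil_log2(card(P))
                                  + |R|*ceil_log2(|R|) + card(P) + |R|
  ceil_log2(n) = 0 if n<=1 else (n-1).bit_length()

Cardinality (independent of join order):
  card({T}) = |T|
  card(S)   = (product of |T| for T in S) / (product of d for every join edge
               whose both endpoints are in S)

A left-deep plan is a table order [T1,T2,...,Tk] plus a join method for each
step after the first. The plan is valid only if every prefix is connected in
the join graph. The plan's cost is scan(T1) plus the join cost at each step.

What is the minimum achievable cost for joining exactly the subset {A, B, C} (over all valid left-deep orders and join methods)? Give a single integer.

24900

Selinger DP over subsets of {A,B,C}:
  {A}: scan cost=500, card=500
  {C}: scan cost=500, card=500
  {B}: scan cost=150, card=150
  {AC}: card=12500; try (C,hash)→10000, (A,hash)→10000, (C,merge)→10500, (A,merge)→10500, (C,nl_idx)→17500, (C,nl)→250500 …(+1); best=10000 via (C,hash)
  {AB}: card=25000; try (B,hash)→3400, (A,merge)→6500, (B,merge)→6850, (A,hash)→9300, (A,nl)→75150, (B,nl)→75500; best=3400 via (B,hash)
  {BC}: card=18750; try (B,hash)→3400, (C,merge)→6500, (B,merge)→6850, (C,hash)→9300, (C,nl_idx)→20250, (C,nl)→75150 …(+1); best=3400 via (B,hash)
  {ABC}: card=156250; try (B,hash)→24900, (A,hash)→31150, (C,hash)→37400, (B,merge)→198850, (A,merge)→308400, (C,nl_idx)→384650 …(+4); best=24900 via (B,hash)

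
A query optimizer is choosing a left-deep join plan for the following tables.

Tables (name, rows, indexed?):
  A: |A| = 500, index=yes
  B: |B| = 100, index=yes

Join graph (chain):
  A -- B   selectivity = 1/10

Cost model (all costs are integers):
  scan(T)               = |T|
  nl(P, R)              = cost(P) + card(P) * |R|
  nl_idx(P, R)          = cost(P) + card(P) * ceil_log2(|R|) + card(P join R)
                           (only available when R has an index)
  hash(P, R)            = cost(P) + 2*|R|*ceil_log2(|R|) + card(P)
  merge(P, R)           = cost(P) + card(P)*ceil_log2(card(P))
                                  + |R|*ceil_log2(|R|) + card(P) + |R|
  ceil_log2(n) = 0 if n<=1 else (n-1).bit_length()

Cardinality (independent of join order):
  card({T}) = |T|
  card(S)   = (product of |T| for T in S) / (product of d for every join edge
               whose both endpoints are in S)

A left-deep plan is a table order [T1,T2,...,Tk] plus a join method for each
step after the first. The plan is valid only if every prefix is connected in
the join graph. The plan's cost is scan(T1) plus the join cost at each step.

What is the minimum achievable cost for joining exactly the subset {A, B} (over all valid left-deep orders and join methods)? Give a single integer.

Selinger DP over subsets of {A,B}:
  {A}: scan cost=500, card=500
  {B}: scan cost=100, card=100
  {AB}: card=5000; try (B,hash)→2400, (A,merge)→5900, (A,nl_idx)→6000, (B,merge)→6300, (B,nl_idx)→9000, (A,hash)→9200 …(+2); best=2400 via (B,hash)

2400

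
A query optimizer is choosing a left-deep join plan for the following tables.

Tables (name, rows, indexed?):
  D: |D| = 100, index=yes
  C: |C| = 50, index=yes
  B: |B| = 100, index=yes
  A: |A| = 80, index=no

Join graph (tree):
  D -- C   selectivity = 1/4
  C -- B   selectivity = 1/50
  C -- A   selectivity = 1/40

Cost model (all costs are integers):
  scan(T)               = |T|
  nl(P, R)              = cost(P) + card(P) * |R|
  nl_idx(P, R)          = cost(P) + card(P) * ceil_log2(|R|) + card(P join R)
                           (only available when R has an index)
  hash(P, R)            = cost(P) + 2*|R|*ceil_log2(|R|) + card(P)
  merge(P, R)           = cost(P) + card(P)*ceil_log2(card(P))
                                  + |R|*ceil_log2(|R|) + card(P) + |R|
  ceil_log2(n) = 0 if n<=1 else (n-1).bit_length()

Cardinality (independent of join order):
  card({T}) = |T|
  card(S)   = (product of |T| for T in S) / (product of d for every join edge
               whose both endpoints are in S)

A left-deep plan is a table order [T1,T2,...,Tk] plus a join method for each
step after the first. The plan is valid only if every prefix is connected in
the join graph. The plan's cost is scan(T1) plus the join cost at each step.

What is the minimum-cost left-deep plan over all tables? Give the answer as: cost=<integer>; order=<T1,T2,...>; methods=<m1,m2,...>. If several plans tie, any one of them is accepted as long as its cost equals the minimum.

Selinger DP (subsets sized 1..n):
  {D}: scan cost=100, card=100
  {C}: scan cost=50, card=50
  {B}: scan cost=100, card=100
  {A}: scan cost=80, card=80
  {CD}: card=1250; try (C,hash)→800, (D,merge)→1200, (C,merge)→1250, (D,hash)→1500, (D,nl_idx)→1650, (C,nl_idx)→1950 …(+2); best=800 via (C,hash)
  {BC}: card=100; try (B,nl_idx)→500, (C,hash)→800, (C,nl_idx)→800, (B,merge)→1200, (C,merge)→1250, (B,hash)→1500 …(+2); best=500 via (B,nl_idx)
  {AC}: card=100; try (C,nl_idx)→660, (C,hash)→760, (A,merge)→1040, (C,merge)→1070, (A,hash)→1220, (A,nl)→4050 …(+1); best=660 via (C,nl_idx)
  {BCD}: card=2500; try (D,hash)→2000, (D,merge)→2100, (B,hash)→3450, (D,nl_idx)→3700, (D,nl)→10500, (B,nl_idx)→12050 …(+2); best=2000 via (D,hash)
  {ACD}: card=2500; try (D,hash)→2160, (D,merge)→2260, (A,hash)→3170, (D,nl_idx)→3860, (D,nl)→10660, (A,merge)→16440 …(+1); best=2160 via (D,hash)
  {ABC}: card=200; try (B,nl_idx)→1560, (A,hash)→1720, (A,merge)→1940, (B,hash)→2160, (B,merge)→2260, (A,nl)→8500 …(+1); best=1560 via (B,nl_idx)
  {ABCD}: card=5000; try (D,hash)→3160, (D,merge)→4160, (A,hash)→5620, (B,hash)→6060, (D,nl_idx)→7960, (D,nl)→21560 …(+5); best=3160 via (D,hash)

cost=3160; order=A,C,B,D; methods=nl_idx,nl_idx,hash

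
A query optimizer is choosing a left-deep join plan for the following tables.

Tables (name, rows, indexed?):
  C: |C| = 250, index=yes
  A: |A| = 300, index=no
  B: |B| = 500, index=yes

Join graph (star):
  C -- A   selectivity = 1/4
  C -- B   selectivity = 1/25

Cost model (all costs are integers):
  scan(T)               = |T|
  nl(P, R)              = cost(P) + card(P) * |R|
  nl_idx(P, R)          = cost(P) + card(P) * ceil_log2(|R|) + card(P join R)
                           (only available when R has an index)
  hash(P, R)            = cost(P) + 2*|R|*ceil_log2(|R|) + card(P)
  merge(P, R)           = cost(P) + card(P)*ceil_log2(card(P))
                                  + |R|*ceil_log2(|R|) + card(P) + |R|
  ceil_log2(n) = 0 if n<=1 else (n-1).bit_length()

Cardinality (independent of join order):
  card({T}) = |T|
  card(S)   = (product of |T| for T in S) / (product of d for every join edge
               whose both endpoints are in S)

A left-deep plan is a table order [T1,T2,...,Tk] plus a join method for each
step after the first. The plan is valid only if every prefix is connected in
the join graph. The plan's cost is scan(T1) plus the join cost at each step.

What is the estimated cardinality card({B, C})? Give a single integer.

5000

Tables in S: B(500), C(250)
Edges inside S: C-B(d=25)
numerator = 500 * 250 = 125000
denominator = 25 = 25
card(S) = 125000 / 25 = 5000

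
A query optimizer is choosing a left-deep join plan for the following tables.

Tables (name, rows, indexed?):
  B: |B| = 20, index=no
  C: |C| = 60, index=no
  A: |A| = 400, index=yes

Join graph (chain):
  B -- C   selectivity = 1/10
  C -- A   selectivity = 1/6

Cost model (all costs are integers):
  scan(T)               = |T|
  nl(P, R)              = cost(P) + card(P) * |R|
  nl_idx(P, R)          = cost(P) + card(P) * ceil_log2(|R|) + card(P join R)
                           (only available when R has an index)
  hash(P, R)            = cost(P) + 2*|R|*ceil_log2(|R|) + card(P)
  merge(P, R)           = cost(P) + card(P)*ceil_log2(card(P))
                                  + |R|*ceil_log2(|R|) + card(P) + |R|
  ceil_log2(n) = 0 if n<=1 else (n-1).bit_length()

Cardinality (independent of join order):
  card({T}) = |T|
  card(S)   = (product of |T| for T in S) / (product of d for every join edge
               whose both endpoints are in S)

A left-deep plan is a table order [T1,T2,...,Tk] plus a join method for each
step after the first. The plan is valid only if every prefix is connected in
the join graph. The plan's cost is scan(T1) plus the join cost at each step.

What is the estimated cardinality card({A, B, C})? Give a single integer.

Tables in S: A(400), B(20), C(60)
Edges inside S: B-C(d=10), C-A(d=6)
numerator = 400 * 20 * 60 = 480000
denominator = 10 * 6 = 60
card(S) = 480000 / 60 = 8000

8000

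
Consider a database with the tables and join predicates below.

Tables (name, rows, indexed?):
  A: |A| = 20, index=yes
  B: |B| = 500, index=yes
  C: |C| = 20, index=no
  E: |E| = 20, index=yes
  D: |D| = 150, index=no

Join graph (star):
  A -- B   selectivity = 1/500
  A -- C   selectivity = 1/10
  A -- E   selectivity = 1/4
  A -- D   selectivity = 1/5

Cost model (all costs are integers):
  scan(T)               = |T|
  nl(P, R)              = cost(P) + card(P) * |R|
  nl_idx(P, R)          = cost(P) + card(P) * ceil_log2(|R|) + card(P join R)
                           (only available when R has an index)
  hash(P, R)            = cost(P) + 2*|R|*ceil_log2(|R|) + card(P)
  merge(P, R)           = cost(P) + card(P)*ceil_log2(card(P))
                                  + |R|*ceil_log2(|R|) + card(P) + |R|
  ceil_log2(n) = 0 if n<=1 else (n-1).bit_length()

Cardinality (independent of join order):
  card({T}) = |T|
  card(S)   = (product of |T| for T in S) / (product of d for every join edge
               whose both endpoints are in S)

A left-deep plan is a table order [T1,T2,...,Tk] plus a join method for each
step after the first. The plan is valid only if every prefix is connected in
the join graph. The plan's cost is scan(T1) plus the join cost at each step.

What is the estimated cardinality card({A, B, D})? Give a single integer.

Tables in S: A(20), B(500), D(150)
Edges inside S: A-B(d=500), A-D(d=5)
numerator = 20 * 500 * 150 = 1500000
denominator = 500 * 5 = 2500
card(S) = 1500000 / 2500 = 600

600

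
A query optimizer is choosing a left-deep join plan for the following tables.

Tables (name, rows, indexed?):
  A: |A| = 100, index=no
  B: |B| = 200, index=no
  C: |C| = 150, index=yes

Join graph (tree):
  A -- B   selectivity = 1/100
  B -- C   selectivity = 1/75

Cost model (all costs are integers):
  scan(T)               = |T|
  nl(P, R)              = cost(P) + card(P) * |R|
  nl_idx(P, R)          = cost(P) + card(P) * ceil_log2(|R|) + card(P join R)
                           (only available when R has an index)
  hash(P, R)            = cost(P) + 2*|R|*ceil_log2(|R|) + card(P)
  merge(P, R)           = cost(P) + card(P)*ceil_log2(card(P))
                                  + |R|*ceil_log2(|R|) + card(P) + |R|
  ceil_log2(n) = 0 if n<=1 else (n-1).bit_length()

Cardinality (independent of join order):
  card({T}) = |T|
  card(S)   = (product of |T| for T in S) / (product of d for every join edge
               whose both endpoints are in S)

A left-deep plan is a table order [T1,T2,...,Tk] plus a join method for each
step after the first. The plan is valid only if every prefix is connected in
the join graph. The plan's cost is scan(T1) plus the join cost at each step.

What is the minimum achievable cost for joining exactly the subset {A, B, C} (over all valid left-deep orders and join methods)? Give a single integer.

Selinger DP over subsets of {A,B,C}:
  {A}: scan cost=100, card=100
  {B}: scan cost=200, card=200
  {C}: scan cost=150, card=150
  {AB}: card=200; try (A,hash)→1800, (B,merge)→2700, (A,merge)→2800, (B,hash)→3400, (B,nl)→20100, (A,nl)→20200; best=1800 via (A,hash)
  {BC}: card=400; try (C,nl_idx)→2200, (C,hash)→2800, (B,merge)→3300, (C,merge)→3350, (B,hash)→3500, (B,nl)→30150 …(+1); best=2200 via (C,nl_idx)
  {ABC}: card=400; try (C,nl_idx)→3800, (A,hash)→4000, (C,hash)→4400, (C,merge)→4950, (A,merge)→7000, (C,nl)→31800 …(+1); best=3800 via (C,nl_idx)

3800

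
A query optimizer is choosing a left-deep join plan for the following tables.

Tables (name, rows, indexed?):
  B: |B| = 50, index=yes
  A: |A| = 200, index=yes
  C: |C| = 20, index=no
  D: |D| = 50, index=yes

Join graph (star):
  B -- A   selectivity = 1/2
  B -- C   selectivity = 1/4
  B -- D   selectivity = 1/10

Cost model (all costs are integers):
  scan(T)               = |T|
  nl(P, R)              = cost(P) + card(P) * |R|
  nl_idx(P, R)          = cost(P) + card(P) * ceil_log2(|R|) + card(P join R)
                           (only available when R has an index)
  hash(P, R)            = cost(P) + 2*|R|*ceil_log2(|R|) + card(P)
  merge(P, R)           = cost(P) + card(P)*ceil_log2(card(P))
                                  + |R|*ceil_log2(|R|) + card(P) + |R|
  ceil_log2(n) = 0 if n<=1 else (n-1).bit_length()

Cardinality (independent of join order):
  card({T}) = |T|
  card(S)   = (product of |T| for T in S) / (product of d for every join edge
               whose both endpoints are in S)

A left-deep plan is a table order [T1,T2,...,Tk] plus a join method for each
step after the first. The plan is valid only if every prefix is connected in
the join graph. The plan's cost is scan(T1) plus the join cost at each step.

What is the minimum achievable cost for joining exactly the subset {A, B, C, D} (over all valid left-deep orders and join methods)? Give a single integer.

Selinger DP over subsets of {A,B,C,D}:
  {B}: scan cost=50, card=50
  {A}: scan cost=200, card=200
  {C}: scan cost=20, card=20
  {D}: scan cost=50, card=50
  {AB}: card=5000; try (B,hash)→1000, (A,merge)→2200, (B,merge)→2350, (A,hash)→3300, (A,nl_idx)→5450, (B,nl_idx)→6400 …(+2); best=1000 via (B,hash)
  {BC}: card=250; try (C,hash)→300, (B,nl_idx)→390, (B,merge)→490, (C,merge)→520, (B,hash)→640, (B,nl)→1020 …(+1); best=300 via (C,hash)
  {BD}: card=250; try (D,nl_idx)→600, (B,nl_idx)→600, (D,hash)→700, (B,hash)→700, (D,merge)→750, (B,merge)→750 …(+2); best=600 via (D,nl_idx)
  {ABC}: card=25000; try (A,hash)→3750, (A,merge)→4350, (C,hash)→6200, (A,nl_idx)→27300, (A,nl)→50300, (C,merge)→71120 …(+1); best=3750 via (A,hash)
  {ABD}: card=25000; try (A,hash)→4050, (A,merge)→4650, (D,hash)→6600, (A,nl_idx)→27600, (A,nl)→50600, (D,nl_idx)→56000 …(+2); best=4050 via (A,hash)
  {BCD}: card=1250; try (C,hash)→1050, (D,hash)→1150, (D,merge)→2900, (C,merge)→2970, (D,nl_idx)→3050, (C,nl)→5600 …(+1); best=1050 via (C,hash)
  {ABCD}: card=125000; try (A,hash)→5500, (A,merge)→17850, (C,hash)→29250, (D,hash)→29350, (A,nl_idx)→136050, (A,nl)→251050 …(+5); best=5500 via (A,hash)

5500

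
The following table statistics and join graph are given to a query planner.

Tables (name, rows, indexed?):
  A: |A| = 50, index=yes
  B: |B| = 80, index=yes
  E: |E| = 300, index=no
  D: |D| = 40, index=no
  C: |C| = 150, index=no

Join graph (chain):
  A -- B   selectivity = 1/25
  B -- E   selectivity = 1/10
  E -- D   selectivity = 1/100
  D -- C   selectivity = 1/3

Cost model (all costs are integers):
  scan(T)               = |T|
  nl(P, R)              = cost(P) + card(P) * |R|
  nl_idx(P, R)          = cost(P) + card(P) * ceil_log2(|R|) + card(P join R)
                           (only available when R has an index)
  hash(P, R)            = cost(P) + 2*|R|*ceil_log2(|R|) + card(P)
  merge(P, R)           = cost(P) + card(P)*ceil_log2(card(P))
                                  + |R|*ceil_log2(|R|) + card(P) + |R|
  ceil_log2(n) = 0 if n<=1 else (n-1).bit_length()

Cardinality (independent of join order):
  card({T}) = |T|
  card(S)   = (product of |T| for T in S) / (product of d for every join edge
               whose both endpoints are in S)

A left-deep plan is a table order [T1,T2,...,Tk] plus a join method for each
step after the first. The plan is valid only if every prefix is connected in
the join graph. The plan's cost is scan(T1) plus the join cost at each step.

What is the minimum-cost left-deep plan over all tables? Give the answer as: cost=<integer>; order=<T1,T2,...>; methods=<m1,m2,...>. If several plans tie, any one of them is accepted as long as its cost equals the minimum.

Selinger DP (subsets sized 1..n):
  {A}: scan cost=50, card=50
  {B}: scan cost=80, card=80
  {E}: scan cost=300, card=300
  {D}: scan cost=40, card=40
  {C}: scan cost=150, card=150
  {AB}: card=160; try (B,nl_idx)→560, (A,nl_idx)→720, (A,hash)→760, (B,merge)→1040, (A,merge)→1070, (B,hash)→1220 …(+2); best=560 via (B,nl_idx)
  {BE}: card=2400; try (B,hash)→1720, (E,merge)→3720, (B,merge)→3940, (B,nl_idx)→4800, (E,hash)→5560, (E,nl)→24080 …(+1); best=1720 via (B,hash)
  {DE}: card=120; try (D,hash)→1080, (E,merge)→3320, (D,merge)→3580, (E,hash)→5480, (E,nl)→12040, (D,nl)→12300; best=1080 via (D,hash)
  {CD}: card=2000; try (D,hash)→780, (C,merge)→1670, (D,merge)→1780, (C,hash)→2480, (C,nl)→6040, (D,nl)→6150; best=780 via (D,hash)
  {ABE}: card=4800; try (A,hash)→4720, (E,merge)→5000, (E,hash)→6120, (A,nl_idx)→20920, (A,merge)→33270, (E,nl)→48560 …(+1); best=4720 via (A,hash)
  {BDE}: card=960; try (B,hash)→2320, (B,merge)→2680, (B,nl_idx)→2880, (D,hash)→4600, (B,nl)→10680, (D,merge)→33200 …(+1); best=2320 via (B,hash)
  {CDE}: card=6000; try (C,merge)→3390, (C,hash)→3600, (E,hash)→8180, (C,nl)→19080, (E,merge)→27780, (E,nl)→600780; best=3390 via (C,merge)
  {ABDE}: card=1920; try (A,hash)→3880, (D,hash)→10000, (A,nl_idx)→10000, (A,merge)→13230, (A,nl)→50320, (D,merge)→72200 …(+1); best=3880 via (A,hash)
  {BCDE}: card=48000; try (C,hash)→5680, (B,hash)→10510, (C,merge)→14230, (B,merge)→88030, (B,nl_idx)→93390, (C,nl)→146320 …(+1); best=5680 via (C,hash)
  {ABCDE}: card=96000; try (C,hash)→8200, (C,merge)→28270, (A,hash)→54280, (C,nl)→291880, (A,nl_idx)→389680, (A,merge)→822030 …(+1); best=8200 via (C,hash)

cost=8200; order=E,D,B,A,C; methods=hash,hash,hash,hash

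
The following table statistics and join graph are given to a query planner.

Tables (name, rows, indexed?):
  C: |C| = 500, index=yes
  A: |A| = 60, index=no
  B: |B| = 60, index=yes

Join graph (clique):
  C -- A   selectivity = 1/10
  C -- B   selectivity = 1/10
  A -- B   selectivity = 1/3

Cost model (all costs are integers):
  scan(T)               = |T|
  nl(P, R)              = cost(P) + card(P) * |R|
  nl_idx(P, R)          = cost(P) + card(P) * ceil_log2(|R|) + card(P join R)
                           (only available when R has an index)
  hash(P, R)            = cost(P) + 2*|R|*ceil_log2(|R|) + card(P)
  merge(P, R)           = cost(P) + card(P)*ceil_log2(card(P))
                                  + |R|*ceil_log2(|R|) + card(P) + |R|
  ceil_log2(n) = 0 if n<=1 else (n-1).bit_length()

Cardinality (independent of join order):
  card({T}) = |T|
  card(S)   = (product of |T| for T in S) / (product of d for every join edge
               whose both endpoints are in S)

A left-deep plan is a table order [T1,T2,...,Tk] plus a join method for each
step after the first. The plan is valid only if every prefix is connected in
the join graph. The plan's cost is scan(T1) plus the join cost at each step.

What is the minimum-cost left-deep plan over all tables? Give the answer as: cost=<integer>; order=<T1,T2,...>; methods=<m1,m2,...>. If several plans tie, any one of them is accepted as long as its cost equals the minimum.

Selinger DP (subsets sized 1..n):
  {C}: scan cost=500, card=500
  {A}: scan cost=60, card=60
  {B}: scan cost=60, card=60
  {AC}: card=3000; try (A,hash)→1720, (C,nl_idx)→3600, (C,merge)→5480, (A,merge)→5920, (C,hash)→9120, (C,nl)→30060 …(+1); best=1720 via (A,hash)
  {BC}: card=3000; try (B,hash)→1720, (C,nl_idx)→3600, (C,merge)→5480, (B,merge)→5920, (B,nl_idx)→6500, (C,hash)→9120 …(+2); best=1720 via (B,hash)
  {AB}: card=1200; try (B,hash)→840, (A,hash)→840, (B,merge)→900, (A,merge)→900, (B,nl_idx)→1620, (B,nl)→3660 …(+1); best=840 via (B,hash)
  {ABC}: card=6000; try (B,hash)→5440, (A,hash)→5440, (C,hash)→11040, (C,nl_idx)→17640, (C,merge)→20240, (B,nl_idx)→25720 …(+5); best=5440 via (B,hash)

cost=5440; order=C,A,B; methods=hash,hash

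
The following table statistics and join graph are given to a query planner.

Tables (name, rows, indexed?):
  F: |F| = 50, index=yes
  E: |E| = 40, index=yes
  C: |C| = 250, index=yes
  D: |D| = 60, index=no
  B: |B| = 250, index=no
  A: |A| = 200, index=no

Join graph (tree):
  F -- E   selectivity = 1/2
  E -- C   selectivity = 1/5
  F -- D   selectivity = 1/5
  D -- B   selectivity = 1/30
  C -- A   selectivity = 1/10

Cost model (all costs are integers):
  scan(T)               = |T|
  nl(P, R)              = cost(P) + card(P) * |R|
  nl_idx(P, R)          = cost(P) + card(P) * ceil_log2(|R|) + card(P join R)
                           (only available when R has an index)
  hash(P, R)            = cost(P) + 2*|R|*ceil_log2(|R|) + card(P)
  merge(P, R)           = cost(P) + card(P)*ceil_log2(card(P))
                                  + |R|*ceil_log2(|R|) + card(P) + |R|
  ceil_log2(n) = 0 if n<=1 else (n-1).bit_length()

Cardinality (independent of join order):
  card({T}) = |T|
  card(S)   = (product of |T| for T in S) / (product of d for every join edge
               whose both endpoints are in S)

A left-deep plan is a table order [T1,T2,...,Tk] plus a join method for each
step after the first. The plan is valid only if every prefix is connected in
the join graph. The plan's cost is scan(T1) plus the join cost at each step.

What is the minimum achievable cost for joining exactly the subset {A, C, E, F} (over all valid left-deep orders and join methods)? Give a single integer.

46780

Selinger DP over subsets of {A,C,E,F}:
  {F}: scan cost=50, card=50
  {E}: scan cost=40, card=40
  {C}: scan cost=250, card=250
  {A}: scan cost=200, card=200
  {EF}: card=1000; try (E,hash)→580, (F,merge)→670, (F,hash)→680, (E,merge)→680, (F,nl_idx)→1280, (E,nl_idx)→1350 …(+2); best=580 via (E,hash)
  {CE}: card=2000; try (E,hash)→980, (C,nl_idx)→2360, (C,merge)→2570, (E,merge)→2780, (E,nl_idx)→3750, (C,hash)→4080 …(+2); best=980 via (E,hash)
  {AC}: card=5000; try (A,hash)→3700, (C,merge)→4250, (A,merge)→4300, (C,hash)→4400, (C,nl_idx)→6800, (C,nl)→50200 …(+1); best=3700 via (A,hash)
  {CEF}: card=50000; try (F,hash)→3580, (C,hash)→5580, (C,merge)→13830, (F,merge)→25330, (C,nl_idx)→58580, (F,nl_idx)→62980 …(+2); best=3580 via (F,hash)
  {ACE}: card=40000; try (A,hash)→6180, (E,hash)→9180, (A,merge)→26780, (E,nl_idx)→73700, (E,merge)→73980, (E,nl)→203700 …(+1); best=6180 via (A,hash)
  {ACEF}: card=1000000; try (F,hash)→46780, (A,hash)→56780, (F,merge)→686530, (A,merge)→855380, (F,nl_idx)→1246180, (F,nl)→2006180 …(+1); best=46780 via (F,hash)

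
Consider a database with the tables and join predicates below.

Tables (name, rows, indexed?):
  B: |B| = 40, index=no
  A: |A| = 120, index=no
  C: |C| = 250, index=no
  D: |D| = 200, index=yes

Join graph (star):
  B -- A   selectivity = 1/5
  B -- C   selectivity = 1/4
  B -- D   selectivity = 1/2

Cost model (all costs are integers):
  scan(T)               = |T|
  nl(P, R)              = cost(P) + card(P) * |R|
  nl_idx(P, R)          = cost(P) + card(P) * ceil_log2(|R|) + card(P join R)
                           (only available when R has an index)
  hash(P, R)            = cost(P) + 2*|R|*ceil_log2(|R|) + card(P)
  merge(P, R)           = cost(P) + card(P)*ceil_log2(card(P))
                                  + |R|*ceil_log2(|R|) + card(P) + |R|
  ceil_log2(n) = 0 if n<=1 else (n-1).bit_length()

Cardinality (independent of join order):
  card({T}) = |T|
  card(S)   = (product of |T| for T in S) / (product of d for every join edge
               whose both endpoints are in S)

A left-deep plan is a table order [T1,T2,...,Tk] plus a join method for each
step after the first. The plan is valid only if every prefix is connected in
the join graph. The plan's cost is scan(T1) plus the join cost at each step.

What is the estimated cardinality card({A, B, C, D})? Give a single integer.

6000000

Tables in S: A(120), B(40), C(250), D(200)
Edges inside S: B-A(d=5), B-C(d=4), B-D(d=2)
numerator = 120 * 40 * 250 * 200 = 240000000
denominator = 5 * 4 * 2 = 40
card(S) = 240000000 / 40 = 6000000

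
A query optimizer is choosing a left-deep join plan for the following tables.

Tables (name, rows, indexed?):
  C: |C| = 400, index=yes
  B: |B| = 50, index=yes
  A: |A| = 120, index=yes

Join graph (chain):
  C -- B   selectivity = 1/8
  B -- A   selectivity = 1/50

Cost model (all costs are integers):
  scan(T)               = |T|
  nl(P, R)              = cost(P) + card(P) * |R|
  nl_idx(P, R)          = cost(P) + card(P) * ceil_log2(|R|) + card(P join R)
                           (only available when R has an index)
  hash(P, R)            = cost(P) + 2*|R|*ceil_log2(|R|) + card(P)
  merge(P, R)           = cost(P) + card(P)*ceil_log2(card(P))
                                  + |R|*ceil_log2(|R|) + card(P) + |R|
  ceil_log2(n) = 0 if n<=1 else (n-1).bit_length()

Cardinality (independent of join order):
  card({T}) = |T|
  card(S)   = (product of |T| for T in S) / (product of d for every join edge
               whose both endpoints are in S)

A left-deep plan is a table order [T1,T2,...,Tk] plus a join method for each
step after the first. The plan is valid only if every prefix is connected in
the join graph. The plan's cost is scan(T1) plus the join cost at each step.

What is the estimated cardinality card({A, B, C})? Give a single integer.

6000

Tables in S: A(120), B(50), C(400)
Edges inside S: C-B(d=8), B-A(d=50)
numerator = 120 * 50 * 400 = 2400000
denominator = 8 * 50 = 400
card(S) = 2400000 / 400 = 6000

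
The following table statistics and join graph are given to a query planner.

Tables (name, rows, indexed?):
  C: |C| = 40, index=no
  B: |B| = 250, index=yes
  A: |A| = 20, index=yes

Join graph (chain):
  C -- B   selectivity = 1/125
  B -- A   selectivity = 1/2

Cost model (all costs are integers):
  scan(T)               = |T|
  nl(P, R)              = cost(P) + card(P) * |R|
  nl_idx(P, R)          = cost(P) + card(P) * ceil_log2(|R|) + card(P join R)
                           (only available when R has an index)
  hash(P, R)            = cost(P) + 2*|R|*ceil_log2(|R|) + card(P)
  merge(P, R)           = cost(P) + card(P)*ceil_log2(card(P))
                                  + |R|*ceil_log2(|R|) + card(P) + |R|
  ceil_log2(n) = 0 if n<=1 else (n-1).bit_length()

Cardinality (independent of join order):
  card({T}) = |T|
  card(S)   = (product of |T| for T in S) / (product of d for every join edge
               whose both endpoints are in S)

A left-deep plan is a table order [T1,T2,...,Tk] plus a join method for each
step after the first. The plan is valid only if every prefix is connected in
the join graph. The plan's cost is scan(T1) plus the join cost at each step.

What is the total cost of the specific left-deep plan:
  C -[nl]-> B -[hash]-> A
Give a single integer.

10320

step 1: scan C: cost=40, card=40
step 2: join B via nl
    card(P join B) = 40*250/(125) = 80
    cost = 40 + 40*250 = 10040
step 3: join A via hash
    card(P join A) = 80*20/(2) = 800
    cost = 10040 + 2*20*5 + 80 = 10320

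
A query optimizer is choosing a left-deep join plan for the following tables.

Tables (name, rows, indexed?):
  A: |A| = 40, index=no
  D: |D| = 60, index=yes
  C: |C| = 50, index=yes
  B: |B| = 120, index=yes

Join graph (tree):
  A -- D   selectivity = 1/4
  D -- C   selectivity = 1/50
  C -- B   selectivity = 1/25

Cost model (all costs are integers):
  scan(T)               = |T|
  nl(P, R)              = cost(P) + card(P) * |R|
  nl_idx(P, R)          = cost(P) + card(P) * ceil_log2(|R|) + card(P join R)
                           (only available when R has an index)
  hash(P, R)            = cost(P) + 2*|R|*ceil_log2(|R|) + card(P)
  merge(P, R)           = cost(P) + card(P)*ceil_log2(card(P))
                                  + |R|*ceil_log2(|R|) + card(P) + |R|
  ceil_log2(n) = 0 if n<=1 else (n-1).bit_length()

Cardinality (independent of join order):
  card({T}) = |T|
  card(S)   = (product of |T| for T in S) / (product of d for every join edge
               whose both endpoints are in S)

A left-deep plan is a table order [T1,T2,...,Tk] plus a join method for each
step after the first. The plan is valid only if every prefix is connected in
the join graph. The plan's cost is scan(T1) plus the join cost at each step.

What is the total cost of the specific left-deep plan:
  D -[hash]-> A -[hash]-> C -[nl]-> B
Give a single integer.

step 1: scan D: cost=60, card=60
step 2: join A via hash
    card(P join A) = 60*40/(4) = 600
    cost = 60 + 2*40*6 + 60 = 600
step 3: join C via hash
    card(P join C) = 600*50/(50) = 600
    cost = 600 + 2*50*6 + 600 = 1800
step 4: join B via nl
    card(P join B) = 600*120/(25) = 2880
    cost = 1800 + 600*120 = 73800

73800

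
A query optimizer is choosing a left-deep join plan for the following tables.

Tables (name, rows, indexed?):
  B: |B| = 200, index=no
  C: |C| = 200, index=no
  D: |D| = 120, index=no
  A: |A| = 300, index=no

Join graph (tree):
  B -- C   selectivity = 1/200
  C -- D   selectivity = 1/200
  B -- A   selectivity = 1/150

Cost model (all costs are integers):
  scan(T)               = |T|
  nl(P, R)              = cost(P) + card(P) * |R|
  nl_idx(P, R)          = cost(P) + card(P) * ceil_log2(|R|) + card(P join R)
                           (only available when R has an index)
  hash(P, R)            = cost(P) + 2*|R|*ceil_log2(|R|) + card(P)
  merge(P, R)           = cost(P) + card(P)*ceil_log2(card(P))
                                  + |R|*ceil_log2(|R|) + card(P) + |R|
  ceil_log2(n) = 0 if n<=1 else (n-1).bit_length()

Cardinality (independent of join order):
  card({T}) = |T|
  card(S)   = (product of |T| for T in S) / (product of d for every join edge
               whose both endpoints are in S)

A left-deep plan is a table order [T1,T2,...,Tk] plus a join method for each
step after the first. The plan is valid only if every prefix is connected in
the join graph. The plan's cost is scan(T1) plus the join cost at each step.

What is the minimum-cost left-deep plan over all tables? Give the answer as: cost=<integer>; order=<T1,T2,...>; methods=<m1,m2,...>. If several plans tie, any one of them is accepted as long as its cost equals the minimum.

Selinger DP (subsets sized 1..n):
  {B}: scan cost=200, card=200
  {C}: scan cost=200, card=200
  {D}: scan cost=120, card=120
  {A}: scan cost=300, card=300
  {BC}: card=200; try (C,hash)→3600, (B,hash)→3600, (C,merge)→3800, (B,merge)→3800, (C,nl)→40200, (B,nl)→40200; best=3600 via (C,hash)
  {AB}: card=400; try (B,hash)→3800, (A,merge)→5000, (B,merge)→5100, (A,hash)→5800, (A,nl)→60200, (B,nl)→60300; best=3800 via (B,hash)
  {CD}: card=120; try (D,hash)→2080, (C,merge)→2880, (D,merge)→2960, (C,hash)→3440, (C,nl)→24120, (D,nl)→24200; best=2080 via (D,hash)
  {BCD}: card=120; try (B,merge)→4840, (B,hash)→5400, (D,hash)→5480, (D,merge)→6360, (B,nl)→26080, (D,nl)→27600; best=4840 via (B,merge)
  {ABC}: card=400; try (C,hash)→7400, (A,merge)→8400, (A,hash)→9200, (C,merge)→9600, (A,nl)→63600, (C,nl)→83800; best=7400 via (C,hash)
  {ABCD}: card=240; try (A,merge)→8800, (D,hash)→9480, (A,hash)→10360, (D,merge)→12360, (A,nl)→40840, (D,nl)→55400; best=8800 via (A,merge)

cost=8800; order=C,D,B,A; methods=hash,merge,merge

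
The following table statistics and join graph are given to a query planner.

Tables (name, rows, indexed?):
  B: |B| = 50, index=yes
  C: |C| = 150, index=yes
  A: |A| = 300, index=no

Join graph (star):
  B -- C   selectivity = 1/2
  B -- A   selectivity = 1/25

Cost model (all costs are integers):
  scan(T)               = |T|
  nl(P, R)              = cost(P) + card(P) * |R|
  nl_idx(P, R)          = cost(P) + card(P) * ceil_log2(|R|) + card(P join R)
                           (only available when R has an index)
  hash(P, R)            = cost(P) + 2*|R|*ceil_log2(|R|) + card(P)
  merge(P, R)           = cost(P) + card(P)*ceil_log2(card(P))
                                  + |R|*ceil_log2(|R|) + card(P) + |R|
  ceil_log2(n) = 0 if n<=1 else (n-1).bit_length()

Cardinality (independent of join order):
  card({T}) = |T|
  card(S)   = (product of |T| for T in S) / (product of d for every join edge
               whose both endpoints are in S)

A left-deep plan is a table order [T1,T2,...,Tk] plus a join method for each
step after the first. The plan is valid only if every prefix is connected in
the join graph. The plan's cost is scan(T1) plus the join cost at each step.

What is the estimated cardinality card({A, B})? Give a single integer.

600

Tables in S: A(300), B(50)
Edges inside S: B-A(d=25)
numerator = 300 * 50 = 15000
denominator = 25 = 25
card(S) = 15000 / 25 = 600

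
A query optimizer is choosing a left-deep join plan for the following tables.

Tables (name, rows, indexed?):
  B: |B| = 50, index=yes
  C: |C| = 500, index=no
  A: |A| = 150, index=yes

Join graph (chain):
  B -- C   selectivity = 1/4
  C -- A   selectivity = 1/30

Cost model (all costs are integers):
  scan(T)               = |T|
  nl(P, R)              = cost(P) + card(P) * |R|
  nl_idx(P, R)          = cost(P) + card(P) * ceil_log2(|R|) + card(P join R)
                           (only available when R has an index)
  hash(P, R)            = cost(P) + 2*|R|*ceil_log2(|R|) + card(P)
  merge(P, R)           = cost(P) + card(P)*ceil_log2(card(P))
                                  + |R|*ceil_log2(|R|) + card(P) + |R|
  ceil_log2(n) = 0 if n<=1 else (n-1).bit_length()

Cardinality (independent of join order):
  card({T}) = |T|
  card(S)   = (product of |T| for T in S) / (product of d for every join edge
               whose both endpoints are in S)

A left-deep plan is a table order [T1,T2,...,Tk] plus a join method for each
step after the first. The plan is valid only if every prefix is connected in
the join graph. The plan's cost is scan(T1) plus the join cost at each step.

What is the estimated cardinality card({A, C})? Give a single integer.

Tables in S: A(150), C(500)
Edges inside S: C-A(d=30)
numerator = 150 * 500 = 75000
denominator = 30 = 30
card(S) = 75000 / 30 = 2500

2500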